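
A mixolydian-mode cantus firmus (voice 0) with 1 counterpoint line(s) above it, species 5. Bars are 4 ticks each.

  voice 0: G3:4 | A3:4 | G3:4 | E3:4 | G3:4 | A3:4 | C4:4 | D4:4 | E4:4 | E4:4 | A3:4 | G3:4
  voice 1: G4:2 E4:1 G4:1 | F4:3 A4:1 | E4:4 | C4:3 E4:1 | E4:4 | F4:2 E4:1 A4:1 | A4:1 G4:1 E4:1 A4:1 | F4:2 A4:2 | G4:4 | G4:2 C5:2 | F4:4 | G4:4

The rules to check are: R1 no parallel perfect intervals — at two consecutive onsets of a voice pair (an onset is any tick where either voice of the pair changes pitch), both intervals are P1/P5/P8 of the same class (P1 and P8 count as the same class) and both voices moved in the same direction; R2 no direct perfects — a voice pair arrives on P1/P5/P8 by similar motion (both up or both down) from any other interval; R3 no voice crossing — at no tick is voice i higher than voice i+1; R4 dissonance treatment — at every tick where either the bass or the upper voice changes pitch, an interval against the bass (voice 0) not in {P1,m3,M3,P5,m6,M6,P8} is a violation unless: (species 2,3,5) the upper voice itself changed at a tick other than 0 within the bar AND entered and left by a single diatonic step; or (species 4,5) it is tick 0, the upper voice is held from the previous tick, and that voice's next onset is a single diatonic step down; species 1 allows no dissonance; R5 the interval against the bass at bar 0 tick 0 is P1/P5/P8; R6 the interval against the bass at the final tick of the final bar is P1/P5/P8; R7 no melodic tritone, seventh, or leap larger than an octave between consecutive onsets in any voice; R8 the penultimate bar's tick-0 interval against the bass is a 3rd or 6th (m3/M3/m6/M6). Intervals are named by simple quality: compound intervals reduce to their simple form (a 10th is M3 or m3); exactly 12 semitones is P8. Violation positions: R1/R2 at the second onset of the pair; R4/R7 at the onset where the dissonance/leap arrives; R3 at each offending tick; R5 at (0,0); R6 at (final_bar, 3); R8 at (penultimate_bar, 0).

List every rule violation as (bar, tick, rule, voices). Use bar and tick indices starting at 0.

bar 0: v0=G3 v1=G4 downbeat P8
bar 1: v0=A3 v1=F4 downbeat m6
bar 2: v0=G3 v1=E4 downbeat M6
bar 3: v0=E3 v1=C4 downbeat m6
bar 4: v0=G3 v1=E4 downbeat M6
bar 5: v0=A3 v1=F4 downbeat m6
bar 6: v0=C4 v1=A4 downbeat M6
bar 7: v0=D4 v1=F4 downbeat m3
bar 8: v0=E4 v1=G4 downbeat m3
bar 9: v0=E4 v1=G4 downbeat m3
bar 10: v0=A3 v1=F4 downbeat m6
bar 11: v0=G3 v1=G4 downbeat P8

No violations across 12 bars (G3..G3 vs G4..G4).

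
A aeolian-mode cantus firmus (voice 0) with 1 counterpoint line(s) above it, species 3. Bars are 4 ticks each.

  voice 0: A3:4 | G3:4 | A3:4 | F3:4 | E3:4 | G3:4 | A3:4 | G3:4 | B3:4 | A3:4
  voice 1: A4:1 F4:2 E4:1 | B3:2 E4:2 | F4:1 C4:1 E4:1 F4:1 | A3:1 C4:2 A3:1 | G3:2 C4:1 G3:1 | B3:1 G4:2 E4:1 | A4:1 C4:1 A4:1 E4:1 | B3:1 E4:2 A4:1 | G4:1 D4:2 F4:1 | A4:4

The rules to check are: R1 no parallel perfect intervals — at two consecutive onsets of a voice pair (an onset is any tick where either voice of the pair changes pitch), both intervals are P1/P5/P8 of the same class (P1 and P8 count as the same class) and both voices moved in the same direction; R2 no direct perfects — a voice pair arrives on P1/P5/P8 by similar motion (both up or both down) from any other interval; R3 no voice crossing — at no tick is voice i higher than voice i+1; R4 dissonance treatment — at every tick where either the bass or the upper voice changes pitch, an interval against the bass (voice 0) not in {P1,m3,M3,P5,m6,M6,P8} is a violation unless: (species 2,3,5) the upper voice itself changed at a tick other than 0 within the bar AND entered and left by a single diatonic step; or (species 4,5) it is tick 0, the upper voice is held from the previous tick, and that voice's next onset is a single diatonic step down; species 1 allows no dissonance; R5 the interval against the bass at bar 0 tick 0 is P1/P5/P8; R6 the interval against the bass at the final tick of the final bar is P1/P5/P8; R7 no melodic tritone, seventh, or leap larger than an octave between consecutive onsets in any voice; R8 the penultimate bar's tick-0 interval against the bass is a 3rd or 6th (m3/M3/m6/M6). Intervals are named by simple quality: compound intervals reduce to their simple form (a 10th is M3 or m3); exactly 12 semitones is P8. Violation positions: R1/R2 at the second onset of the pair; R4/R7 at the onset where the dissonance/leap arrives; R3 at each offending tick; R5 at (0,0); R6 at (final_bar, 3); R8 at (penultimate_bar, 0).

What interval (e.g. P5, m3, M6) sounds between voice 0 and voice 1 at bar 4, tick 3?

voice 0=E3 voice 1=G3 -> m3

m3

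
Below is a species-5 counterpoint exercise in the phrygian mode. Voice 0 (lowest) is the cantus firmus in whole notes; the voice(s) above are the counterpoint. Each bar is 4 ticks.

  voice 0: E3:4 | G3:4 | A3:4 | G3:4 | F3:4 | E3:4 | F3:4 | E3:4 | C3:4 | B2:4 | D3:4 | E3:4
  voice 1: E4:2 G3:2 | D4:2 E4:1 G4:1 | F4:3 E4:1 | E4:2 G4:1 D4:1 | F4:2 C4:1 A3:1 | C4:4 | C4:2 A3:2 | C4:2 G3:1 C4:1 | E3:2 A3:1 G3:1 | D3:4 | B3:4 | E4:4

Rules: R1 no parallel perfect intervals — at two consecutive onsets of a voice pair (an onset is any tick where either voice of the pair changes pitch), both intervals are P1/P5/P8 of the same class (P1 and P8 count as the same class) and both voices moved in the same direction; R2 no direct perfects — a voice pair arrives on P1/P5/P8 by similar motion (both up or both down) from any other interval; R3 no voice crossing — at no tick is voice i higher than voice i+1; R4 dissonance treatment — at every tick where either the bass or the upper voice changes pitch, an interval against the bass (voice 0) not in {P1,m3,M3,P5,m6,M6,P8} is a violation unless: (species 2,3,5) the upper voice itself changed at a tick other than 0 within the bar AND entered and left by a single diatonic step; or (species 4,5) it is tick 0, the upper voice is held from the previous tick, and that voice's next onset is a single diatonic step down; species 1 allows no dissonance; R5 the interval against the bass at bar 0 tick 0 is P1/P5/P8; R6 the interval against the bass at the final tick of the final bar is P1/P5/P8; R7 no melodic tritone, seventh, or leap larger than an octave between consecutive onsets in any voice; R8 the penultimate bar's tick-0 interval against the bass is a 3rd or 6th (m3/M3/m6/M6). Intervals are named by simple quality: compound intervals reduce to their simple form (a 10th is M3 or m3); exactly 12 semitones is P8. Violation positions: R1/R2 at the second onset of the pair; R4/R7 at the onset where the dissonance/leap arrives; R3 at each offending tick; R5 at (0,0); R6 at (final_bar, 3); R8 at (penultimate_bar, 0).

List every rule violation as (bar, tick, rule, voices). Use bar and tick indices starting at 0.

(1, 0, R2, (0, 1))
(11, 0, R2, (0, 1))

bar 0: v0=E3 v1=E4 downbeat P8
bar 1: v0=G3 v1=D4 downbeat P5
bar 2: v0=A3 v1=F4 downbeat m6
bar 3: v0=G3 v1=E4 downbeat M6
bar 4: v0=F3 v1=F4 downbeat P8
bar 5: v0=E3 v1=C4 downbeat m6
bar 6: v0=F3 v1=C4 downbeat P5
bar 7: v0=E3 v1=C4 downbeat m6
bar 8: v0=C3 v1=E3 downbeat M3
bar 9: v0=B2 v1=D3 downbeat m3
bar 10: v0=D3 v1=B3 downbeat M6
bar 11: v0=E3 v1=E4 downbeat P8
  -> R2 @ bar 1 tick 0 v(0, 1): E3/G3 m3 -> G3/D4 P5 similar
  -> R2 @ bar 11 tick 0 v(0, 1): D3/B3 M6 -> E3/E4 P8 similar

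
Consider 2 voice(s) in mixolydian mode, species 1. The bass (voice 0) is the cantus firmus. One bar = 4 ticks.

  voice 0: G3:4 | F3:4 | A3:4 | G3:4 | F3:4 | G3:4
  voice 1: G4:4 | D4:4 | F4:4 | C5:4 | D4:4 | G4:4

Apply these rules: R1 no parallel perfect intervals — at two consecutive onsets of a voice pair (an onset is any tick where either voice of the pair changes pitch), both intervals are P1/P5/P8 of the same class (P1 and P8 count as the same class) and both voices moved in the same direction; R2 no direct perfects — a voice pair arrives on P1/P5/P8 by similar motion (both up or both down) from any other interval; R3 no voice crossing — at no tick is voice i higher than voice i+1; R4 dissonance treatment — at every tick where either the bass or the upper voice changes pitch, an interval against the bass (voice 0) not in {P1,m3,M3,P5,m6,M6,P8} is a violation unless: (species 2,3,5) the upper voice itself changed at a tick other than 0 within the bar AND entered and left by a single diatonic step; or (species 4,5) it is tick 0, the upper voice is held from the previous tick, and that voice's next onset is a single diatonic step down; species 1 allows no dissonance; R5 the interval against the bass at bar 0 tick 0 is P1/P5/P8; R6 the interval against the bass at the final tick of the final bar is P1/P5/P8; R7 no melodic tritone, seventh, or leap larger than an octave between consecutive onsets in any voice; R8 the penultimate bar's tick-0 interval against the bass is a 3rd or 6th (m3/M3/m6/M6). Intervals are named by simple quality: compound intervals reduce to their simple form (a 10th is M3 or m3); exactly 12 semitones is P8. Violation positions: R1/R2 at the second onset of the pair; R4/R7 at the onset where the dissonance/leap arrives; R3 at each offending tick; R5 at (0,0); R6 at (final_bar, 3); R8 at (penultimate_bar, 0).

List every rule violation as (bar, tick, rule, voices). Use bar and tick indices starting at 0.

bar 0: v0=G3 v1=G4 downbeat P8
bar 1: v0=F3 v1=D4 downbeat M6
bar 2: v0=A3 v1=F4 downbeat m6
bar 3: v0=G3 v1=C5 downbeat P4
bar 4: v0=F3 v1=D4 downbeat M6
bar 5: v0=G3 v1=G4 downbeat P8
  -> R4 @ bar 3 tick 0 v(0, 1): G3/C5 P4 untreated
  -> R7 @ bar 4 tick 0 v(1,): C5->D4 leap 10st
  -> R2 @ bar 5 tick 0 v(0, 1): F3/D4 M6 -> G3/G4 P8 similar

(3, 0, R4, (0, 1))
(4, 0, R7, (1,))
(5, 0, R2, (0, 1))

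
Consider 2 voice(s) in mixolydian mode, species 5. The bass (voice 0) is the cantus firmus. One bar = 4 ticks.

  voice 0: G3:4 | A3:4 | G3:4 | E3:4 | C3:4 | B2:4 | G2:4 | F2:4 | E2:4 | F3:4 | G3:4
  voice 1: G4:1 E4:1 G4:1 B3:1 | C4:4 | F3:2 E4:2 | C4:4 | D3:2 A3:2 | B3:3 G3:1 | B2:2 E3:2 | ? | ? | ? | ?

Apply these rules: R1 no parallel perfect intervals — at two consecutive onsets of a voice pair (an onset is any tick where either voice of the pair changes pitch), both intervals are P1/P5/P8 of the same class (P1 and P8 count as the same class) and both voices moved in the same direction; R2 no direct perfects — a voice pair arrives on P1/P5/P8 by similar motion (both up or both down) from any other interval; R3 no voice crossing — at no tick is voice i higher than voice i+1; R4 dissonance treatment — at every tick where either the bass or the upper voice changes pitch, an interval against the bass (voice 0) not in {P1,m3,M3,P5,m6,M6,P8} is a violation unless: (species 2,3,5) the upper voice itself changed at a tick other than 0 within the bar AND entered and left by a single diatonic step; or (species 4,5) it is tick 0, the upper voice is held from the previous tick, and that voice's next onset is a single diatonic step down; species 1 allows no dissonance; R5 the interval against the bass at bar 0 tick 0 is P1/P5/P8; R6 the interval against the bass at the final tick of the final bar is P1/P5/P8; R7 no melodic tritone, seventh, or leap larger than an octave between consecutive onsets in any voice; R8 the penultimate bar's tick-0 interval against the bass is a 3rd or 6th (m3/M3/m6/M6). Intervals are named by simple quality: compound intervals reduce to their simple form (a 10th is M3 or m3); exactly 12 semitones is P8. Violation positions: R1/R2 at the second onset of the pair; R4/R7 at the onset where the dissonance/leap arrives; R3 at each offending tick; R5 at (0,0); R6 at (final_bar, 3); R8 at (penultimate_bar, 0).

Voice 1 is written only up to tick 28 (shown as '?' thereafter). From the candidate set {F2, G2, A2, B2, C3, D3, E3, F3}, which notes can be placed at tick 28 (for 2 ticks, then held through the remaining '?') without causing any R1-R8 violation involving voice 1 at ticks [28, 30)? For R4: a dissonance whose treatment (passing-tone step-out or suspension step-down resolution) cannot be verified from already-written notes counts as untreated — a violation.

{A2, D3, F3}

F2: violates R2,R7
G2: violates R4
A2: legal
B2: violates R4
C3: violates R2
D3: legal
E3: violates R4
F3: legal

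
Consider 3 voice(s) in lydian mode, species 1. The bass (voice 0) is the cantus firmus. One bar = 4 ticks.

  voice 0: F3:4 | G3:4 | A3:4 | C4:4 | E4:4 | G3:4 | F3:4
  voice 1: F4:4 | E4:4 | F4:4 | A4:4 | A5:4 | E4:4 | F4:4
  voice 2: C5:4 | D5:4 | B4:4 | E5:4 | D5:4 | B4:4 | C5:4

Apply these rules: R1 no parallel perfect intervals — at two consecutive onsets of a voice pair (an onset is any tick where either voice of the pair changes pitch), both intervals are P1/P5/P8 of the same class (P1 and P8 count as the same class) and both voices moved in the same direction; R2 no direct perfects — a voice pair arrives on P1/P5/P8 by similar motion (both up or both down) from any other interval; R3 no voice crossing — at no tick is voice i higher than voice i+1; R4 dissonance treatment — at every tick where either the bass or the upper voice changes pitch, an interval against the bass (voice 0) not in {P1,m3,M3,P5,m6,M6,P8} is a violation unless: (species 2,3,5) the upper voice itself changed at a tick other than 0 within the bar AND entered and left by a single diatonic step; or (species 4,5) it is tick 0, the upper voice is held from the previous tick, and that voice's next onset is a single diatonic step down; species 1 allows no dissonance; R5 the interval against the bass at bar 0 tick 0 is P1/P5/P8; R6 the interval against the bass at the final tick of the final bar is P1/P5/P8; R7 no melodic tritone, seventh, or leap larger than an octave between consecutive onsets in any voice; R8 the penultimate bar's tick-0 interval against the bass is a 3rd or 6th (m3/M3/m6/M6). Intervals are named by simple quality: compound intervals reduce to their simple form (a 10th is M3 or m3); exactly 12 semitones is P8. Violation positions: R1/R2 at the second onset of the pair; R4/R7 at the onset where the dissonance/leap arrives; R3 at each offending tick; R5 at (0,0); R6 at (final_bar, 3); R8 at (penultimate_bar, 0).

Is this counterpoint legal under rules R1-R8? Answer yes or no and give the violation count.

bar 0: v0=F3 v1=F4 v2=C5 (P5)
bar 1: v0=G3 v1=E4 v2=D5 (P5)
bar 2: v0=A3 v1=F4 v2=B4 (M2)
bar 3: v0=C4 v1=A4 v2=E5 (M3)
bar 4: v0=E4 v1=A5 v2=D5 (m7)
bar 5: v0=G3 v1=E4 v2=B4 (M3)
bar 6: v0=F3 v1=F4 v2=C5 (P5)
  R1 @ bar1.0: F3/C5 P5 -> G3/D5 P5 similar
  R4 @ bar2.0: A3/B4 M2 untreated
  R2 @ bar3.0: F4/B4 TT -> A4/E5 P5 similar
  R3 @ bar4.0: A5 above D5
  R4 @ bar4.0: E4/A5 P4 untreated
  R4 @ bar4.0: E4/D5 m7 untreated
  R3 @ bar4.1: A5 above D5
  R3 @ bar4.2: A5 above D5
  R3 @ bar4.3: A5 above D5
  R1 @ bar5.0: A5/D5 P5 -> E4/B4 P5 similar
  R7 @ bar5.0: A5->E4 leap 17st
  R1 @ bar6.0: E4/B4 P5 -> F4/C5 P5 similar

No (12 violations)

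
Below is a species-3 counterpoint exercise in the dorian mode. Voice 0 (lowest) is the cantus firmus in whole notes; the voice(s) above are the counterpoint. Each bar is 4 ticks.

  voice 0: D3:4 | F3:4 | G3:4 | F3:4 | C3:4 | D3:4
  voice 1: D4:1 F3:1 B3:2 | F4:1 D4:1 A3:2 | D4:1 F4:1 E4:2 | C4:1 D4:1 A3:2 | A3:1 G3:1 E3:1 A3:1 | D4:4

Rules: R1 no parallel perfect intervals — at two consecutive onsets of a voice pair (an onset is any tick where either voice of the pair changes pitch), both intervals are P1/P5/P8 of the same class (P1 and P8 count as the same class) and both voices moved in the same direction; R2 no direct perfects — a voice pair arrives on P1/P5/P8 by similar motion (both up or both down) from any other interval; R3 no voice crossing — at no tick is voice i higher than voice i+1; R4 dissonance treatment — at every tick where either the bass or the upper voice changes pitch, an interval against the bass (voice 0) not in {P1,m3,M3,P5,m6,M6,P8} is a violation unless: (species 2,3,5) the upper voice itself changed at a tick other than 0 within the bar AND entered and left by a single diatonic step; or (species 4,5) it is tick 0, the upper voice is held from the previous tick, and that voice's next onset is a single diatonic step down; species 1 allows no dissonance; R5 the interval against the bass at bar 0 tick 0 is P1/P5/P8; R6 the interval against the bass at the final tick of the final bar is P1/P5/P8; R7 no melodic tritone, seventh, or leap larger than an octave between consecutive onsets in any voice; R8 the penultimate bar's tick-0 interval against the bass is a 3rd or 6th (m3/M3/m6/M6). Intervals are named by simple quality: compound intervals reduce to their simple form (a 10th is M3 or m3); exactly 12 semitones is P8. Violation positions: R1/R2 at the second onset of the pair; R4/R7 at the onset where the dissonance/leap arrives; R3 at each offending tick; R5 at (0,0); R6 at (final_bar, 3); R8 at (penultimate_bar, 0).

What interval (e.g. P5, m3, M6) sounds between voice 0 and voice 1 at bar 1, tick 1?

voice 0=F3 voice 1=D4 -> M6

M6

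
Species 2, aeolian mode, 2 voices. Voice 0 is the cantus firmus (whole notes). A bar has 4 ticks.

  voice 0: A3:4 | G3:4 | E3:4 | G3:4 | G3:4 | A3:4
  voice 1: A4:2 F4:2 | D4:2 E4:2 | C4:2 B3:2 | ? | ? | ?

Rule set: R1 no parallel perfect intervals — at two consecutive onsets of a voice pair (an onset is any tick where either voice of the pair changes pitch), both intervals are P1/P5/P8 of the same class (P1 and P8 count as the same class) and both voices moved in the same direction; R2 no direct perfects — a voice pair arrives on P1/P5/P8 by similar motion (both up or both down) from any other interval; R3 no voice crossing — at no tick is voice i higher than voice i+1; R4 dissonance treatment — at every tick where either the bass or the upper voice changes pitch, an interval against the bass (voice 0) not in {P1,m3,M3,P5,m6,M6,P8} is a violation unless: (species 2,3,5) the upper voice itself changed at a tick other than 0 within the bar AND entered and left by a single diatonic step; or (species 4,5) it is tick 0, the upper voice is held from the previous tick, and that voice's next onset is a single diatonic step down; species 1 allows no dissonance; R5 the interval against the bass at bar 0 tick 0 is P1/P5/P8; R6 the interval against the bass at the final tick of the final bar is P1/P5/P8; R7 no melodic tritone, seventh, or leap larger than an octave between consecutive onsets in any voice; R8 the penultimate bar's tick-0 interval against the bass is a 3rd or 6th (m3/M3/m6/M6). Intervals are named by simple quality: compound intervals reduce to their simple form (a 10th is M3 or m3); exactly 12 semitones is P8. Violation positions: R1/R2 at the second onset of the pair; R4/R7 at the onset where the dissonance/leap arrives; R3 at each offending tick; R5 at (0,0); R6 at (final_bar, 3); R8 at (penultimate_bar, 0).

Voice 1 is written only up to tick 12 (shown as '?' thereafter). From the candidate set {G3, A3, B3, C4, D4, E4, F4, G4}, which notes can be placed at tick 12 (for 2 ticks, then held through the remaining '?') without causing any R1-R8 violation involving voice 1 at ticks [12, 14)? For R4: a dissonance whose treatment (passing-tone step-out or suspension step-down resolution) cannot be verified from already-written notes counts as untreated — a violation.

G3: legal
A3: violates R4
B3: legal
C4: violates R4
D4: violates R1
E4: legal
F4: violates R4,R7
G4: violates R2

{B3, E4, G3}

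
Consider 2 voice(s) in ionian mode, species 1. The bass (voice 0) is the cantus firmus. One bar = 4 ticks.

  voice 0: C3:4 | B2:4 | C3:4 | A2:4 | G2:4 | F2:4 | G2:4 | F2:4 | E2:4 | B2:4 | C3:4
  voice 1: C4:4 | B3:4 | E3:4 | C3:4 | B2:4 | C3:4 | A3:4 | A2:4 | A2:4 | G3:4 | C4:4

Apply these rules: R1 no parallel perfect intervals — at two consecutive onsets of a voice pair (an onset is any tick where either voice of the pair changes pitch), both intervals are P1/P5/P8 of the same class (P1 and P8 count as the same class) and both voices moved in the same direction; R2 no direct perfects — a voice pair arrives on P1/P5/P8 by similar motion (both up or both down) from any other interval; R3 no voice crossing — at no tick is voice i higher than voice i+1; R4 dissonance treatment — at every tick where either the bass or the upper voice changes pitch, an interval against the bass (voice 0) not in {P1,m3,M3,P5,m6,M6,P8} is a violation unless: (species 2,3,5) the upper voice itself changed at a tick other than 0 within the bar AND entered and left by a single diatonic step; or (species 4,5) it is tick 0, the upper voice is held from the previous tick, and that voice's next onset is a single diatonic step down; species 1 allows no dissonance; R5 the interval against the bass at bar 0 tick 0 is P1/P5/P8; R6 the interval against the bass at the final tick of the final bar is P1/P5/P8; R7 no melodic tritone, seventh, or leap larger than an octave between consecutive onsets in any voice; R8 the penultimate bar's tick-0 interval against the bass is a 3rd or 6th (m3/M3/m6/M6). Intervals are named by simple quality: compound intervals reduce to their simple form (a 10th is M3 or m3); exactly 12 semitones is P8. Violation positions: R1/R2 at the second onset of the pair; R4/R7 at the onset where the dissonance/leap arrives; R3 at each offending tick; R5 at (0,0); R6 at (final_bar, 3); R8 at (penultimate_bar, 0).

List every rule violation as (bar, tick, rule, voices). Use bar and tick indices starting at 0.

(1, 0, R1, (0, 1))
(6, 0, R4, (0, 1))
(8, 0, R4, (0, 1))
(9, 0, R7, (1,))
(10, 0, R2, (0, 1))

bar 0: v0=C3 v1=C4 downbeat P8
bar 1: v0=B2 v1=B3 downbeat P8
bar 2: v0=C3 v1=E3 downbeat M3
bar 3: v0=A2 v1=C3 downbeat m3
bar 4: v0=G2 v1=B2 downbeat M3
bar 5: v0=F2 v1=C3 downbeat P5
bar 6: v0=G2 v1=A3 downbeat M2
bar 7: v0=F2 v1=A2 downbeat M3
bar 8: v0=E2 v1=A2 downbeat P4
bar 9: v0=B2 v1=G3 downbeat m6
bar 10: v0=C3 v1=C4 downbeat P8
  -> R1 @ bar 1 tick 0 v(0, 1): C3/C4 P8 -> B2/B3 P8 similar
  -> R4 @ bar 6 tick 0 v(0, 1): G2/A3 M2 untreated
  -> R4 @ bar 8 tick 0 v(0, 1): E2/A2 P4 untreated
  -> R7 @ bar 9 tick 0 v(1,): A2->G3 leap 10st
  -> R2 @ bar 10 tick 0 v(0, 1): B2/G3 m6 -> C3/C4 P8 similar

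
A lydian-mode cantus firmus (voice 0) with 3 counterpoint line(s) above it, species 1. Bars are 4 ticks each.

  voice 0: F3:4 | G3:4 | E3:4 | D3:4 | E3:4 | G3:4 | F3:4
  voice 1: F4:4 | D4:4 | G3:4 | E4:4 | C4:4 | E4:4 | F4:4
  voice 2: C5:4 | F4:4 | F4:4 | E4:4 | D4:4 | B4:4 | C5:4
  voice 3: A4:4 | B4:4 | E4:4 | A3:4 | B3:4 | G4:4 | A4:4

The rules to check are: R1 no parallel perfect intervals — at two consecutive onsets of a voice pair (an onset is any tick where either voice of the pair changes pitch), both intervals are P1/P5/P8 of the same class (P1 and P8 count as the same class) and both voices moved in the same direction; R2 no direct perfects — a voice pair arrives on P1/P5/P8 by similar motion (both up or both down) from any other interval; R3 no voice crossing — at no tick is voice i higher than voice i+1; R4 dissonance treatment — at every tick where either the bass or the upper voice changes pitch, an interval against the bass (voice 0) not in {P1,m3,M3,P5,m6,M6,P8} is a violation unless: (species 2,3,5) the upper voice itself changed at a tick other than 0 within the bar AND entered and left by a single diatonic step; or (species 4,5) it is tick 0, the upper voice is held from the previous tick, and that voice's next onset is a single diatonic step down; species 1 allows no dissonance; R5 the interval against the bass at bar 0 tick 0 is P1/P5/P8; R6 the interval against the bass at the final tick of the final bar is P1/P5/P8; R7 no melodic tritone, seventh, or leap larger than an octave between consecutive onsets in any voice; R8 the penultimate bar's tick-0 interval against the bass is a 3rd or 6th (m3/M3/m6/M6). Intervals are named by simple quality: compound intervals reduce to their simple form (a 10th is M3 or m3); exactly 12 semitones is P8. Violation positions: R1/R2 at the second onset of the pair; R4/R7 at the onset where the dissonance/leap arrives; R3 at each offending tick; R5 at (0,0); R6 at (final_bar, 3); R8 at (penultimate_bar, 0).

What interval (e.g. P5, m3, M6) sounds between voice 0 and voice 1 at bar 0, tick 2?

P8

voice 0=F3 voice 1=F4 -> P8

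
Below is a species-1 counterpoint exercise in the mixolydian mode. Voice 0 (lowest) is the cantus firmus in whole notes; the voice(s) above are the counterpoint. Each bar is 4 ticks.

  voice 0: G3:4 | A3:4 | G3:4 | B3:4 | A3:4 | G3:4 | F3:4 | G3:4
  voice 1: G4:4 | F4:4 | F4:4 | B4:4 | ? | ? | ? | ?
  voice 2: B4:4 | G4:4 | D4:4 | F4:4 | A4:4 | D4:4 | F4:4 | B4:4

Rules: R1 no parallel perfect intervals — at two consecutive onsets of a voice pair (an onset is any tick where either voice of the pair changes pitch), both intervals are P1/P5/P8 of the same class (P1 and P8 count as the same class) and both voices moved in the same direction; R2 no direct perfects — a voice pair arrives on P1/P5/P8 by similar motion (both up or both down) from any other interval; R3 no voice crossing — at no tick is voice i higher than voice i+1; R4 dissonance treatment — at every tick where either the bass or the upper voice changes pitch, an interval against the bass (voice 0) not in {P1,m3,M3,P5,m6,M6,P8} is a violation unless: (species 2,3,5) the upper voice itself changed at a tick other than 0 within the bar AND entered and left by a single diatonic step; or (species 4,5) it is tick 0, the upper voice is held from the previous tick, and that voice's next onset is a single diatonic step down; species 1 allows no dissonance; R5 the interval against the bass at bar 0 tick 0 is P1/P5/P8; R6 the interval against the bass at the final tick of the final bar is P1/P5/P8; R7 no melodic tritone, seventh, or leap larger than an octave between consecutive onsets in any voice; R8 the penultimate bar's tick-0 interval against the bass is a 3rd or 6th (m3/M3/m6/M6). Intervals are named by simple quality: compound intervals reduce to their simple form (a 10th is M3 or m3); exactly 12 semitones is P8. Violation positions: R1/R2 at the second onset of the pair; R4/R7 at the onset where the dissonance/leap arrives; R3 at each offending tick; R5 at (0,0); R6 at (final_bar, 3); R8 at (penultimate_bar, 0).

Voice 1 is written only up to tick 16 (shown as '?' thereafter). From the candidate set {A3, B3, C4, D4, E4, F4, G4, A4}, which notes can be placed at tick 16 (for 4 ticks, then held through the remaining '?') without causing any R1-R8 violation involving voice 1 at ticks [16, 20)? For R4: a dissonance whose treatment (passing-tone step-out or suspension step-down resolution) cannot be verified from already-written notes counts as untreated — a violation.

{}

A3: violates R1,R7
B3: violates R4
C4: violates R7
D4: violates R4
E4: violates R2
F4: violates R7
G4: violates R4
A4: violates R1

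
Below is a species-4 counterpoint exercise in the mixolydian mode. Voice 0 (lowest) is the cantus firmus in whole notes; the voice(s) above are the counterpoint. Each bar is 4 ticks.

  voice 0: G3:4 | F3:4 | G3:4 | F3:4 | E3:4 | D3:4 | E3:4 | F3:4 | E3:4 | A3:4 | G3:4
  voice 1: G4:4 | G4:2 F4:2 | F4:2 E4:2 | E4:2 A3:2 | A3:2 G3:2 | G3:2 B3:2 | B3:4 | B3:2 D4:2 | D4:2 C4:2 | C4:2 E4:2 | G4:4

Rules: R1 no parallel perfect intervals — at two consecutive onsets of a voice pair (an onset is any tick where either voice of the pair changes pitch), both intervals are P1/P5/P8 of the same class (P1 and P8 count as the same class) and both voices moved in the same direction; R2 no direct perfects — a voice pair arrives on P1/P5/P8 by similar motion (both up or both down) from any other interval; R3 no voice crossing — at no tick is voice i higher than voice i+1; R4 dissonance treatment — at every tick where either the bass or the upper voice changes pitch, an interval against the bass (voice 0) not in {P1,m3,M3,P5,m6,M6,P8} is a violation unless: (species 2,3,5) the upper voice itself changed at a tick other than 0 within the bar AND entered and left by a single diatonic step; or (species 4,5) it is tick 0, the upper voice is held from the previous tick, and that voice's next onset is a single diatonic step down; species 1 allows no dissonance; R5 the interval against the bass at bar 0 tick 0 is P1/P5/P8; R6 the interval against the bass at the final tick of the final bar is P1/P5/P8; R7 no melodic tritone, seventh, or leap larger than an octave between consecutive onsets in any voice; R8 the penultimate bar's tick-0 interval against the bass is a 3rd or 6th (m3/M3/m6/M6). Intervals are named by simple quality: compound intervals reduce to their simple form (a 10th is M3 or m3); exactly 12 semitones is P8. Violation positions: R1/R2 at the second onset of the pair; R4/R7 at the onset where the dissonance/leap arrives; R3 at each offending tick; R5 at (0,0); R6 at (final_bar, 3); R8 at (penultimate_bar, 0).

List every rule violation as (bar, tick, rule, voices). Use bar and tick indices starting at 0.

bar 0: v0=G3 v1=G4 downbeat P8
bar 1: v0=F3 v1=G4 downbeat M2
bar 2: v0=G3 v1=F4 downbeat m7
bar 3: v0=F3 v1=E4 downbeat M7
bar 4: v0=E3 v1=A3 downbeat P4
bar 5: v0=D3 v1=G3 downbeat P4
bar 6: v0=E3 v1=B3 downbeat P5
bar 7: v0=F3 v1=B3 downbeat TT
bar 8: v0=E3 v1=D4 downbeat m7
bar 9: v0=A3 v1=C4 downbeat m3
bar 10: v0=G3 v1=G4 downbeat P8
  -> R4 @ bar 3 tick 0 v(0, 1): F3/E4 M7 untreated
  -> R4 @ bar 5 tick 0 v(0, 1): D3/G3 P4 untreated
  -> R4 @ bar 7 tick 0 v(0, 1): F3/B3 TT untreated

(3, 0, R4, (0, 1))
(5, 0, R4, (0, 1))
(7, 0, R4, (0, 1))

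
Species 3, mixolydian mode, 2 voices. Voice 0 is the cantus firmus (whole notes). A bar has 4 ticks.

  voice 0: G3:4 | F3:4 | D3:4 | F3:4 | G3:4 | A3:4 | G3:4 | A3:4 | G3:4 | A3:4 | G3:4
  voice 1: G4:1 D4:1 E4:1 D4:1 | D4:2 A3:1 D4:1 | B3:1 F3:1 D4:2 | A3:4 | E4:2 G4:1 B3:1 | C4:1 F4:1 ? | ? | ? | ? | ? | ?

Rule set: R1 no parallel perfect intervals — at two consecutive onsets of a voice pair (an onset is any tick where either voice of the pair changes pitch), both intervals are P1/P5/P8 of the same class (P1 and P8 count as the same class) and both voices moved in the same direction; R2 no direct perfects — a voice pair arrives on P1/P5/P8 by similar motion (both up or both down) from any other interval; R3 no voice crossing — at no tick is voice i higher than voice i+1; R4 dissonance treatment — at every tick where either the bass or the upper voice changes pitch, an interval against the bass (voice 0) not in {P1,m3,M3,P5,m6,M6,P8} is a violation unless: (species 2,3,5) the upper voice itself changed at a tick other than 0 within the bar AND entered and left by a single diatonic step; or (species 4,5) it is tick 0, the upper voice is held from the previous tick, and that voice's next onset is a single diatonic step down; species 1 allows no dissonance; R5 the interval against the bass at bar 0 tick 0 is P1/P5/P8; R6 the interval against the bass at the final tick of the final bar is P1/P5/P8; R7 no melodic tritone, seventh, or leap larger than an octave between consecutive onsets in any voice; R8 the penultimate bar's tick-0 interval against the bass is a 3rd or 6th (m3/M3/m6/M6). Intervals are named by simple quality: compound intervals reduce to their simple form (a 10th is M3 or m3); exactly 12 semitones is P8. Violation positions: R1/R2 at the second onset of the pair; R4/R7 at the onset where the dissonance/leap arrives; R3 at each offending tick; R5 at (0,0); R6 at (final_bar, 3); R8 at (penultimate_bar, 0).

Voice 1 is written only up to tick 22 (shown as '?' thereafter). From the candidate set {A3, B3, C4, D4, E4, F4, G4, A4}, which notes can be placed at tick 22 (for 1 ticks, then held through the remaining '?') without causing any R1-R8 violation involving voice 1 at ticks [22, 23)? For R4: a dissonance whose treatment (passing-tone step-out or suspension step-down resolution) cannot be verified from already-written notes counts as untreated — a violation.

{A3, A4, C4, E4, F4}

A3: legal
B3: violates R4,R7
C4: legal
D4: violates R4
E4: legal
F4: legal
G4: violates R4
A4: legal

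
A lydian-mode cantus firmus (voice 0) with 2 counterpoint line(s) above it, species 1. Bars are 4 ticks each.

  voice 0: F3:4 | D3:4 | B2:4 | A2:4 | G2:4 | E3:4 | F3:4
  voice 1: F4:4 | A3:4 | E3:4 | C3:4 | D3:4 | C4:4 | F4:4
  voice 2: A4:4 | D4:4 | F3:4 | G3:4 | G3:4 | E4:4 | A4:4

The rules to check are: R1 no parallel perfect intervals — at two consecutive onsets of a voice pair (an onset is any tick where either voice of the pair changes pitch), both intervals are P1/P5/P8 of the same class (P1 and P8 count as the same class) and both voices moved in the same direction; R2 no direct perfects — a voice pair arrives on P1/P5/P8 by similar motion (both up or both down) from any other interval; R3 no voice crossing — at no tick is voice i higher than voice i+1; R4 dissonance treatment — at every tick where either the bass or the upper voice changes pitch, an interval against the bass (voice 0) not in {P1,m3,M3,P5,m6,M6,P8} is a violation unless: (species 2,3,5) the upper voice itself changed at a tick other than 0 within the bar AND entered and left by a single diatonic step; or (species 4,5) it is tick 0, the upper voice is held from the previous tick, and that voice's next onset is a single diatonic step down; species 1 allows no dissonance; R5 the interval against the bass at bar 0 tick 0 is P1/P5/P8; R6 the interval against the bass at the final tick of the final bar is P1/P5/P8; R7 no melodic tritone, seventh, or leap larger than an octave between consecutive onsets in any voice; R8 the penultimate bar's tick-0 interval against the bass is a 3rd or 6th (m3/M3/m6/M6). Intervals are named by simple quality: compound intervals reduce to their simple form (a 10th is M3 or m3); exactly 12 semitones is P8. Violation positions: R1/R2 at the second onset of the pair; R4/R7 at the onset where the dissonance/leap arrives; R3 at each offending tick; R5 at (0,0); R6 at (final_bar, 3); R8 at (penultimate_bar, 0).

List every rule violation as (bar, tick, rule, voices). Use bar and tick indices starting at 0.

bar 0: v0=F3 v1=F4 v2=A4 downbeat M3
bar 1: v0=D3 v1=A3 v2=D4 downbeat P8
bar 2: v0=B2 v1=E3 v2=F3 downbeat TT
bar 3: v0=A2 v1=C3 v2=G3 downbeat m7
bar 4: v0=G2 v1=D3 v2=G3 downbeat P8
bar 5: v0=E3 v1=C4 v2=E4 downbeat P8
bar 6: v0=F3 v1=F4 v2=A4 downbeat M3
  -> R5 @ bar 0 tick 0 v(0, 2): opens on M3
  -> R2 @ bar 1 tick 0 v(0, 1): F3/F4 P8 -> D3/A3 P5 similar
  -> R2 @ bar 1 tick 0 v(0, 2): F3/A4 M3 -> D3/D4 P8 similar
  -> R4 @ bar 2 tick 0 v(0, 1): B2/E3 P4 untreated
  -> R4 @ bar 2 tick 0 v(0, 2): B2/F3 TT untreated
  -> R4 @ bar 3 tick 0 v(0, 2): A2/G3 m7 untreated
  -> R1 @ bar 5 tick 0 v(0, 2): G2/G3 P8 -> E3/E4 P8 similar
  -> R7 @ bar 5 tick 0 v(1,): D3->C4 leap 10st
  -> R8 @ bar 5 tick 0 v(0, 2): penult P8 not 3rd/6th
  -> R2 @ bar 6 tick 0 v(0, 1): E3/C4 m6 -> F3/F4 P8 similar
  -> R6 @ bar 6 tick 3 v(0, 2): closes on M3

(0, 0, R5, (0, 2))
(1, 0, R2, (0, 1))
(1, 0, R2, (0, 2))
(2, 0, R4, (0, 1))
(2, 0, R4, (0, 2))
(3, 0, R4, (0, 2))
(5, 0, R1, (0, 2))
(5, 0, R7, (1,))
(5, 0, R8, (0, 2))
(6, 0, R2, (0, 1))
(6, 3, R6, (0, 2))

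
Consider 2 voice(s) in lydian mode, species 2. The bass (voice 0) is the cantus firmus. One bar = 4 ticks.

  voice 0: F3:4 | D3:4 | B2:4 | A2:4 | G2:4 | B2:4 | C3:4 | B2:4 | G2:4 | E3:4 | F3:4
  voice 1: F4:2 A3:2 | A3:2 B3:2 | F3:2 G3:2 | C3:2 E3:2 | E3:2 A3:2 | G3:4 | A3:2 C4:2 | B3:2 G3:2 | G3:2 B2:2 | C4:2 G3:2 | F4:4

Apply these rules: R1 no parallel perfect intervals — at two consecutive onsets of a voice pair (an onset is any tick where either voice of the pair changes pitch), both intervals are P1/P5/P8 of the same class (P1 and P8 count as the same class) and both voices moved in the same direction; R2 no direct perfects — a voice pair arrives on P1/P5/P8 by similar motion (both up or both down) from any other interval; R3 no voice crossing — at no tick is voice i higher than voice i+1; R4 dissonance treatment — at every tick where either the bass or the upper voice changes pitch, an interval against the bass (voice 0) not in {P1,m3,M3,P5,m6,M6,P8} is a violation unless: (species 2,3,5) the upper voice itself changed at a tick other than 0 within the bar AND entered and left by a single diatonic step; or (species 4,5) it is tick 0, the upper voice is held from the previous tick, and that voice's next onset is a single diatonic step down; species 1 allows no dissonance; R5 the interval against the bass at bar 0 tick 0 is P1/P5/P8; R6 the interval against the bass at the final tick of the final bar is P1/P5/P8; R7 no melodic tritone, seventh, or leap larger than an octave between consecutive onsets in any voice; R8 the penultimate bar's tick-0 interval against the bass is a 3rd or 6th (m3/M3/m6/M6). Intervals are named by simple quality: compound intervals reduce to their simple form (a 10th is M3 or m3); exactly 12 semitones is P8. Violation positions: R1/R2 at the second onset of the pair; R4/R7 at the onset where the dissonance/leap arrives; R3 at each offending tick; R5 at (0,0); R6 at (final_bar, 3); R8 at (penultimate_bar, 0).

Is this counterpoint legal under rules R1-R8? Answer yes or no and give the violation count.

No (7 violations)

bar 0: v0=F3 v1=F4 (P8)
bar 1: v0=D3 v1=A3 (P5)
bar 2: v0=B2 v1=F3 (TT)
bar 3: v0=A2 v1=C3 (m3)
bar 4: v0=G2 v1=E3 (M6)
bar 5: v0=B2 v1=G3 (m6)
bar 6: v0=C3 v1=A3 (M6)
bar 7: v0=B2 v1=B3 (P8)
bar 8: v0=G2 v1=G3 (P8)
bar 9: v0=E3 v1=C4 (m6)
bar 10: v0=F3 v1=F4 (P8)
  R4 @ bar2.0: B2/F3 TT untreated
  R7 @ bar2.0: B3->F3 leap 6st
  R4 @ bar4.2: G2/A3 M2 untreated
  R1 @ bar7.0: C3/C4 P8 -> B2/B3 P8 similar
  R7 @ bar9.0: B2->C4 leap 13st
  R2 @ bar10.0: E3/G3 m3 -> F3/F4 P8 similar
  R7 @ bar10.0: G3->F4 leap 10st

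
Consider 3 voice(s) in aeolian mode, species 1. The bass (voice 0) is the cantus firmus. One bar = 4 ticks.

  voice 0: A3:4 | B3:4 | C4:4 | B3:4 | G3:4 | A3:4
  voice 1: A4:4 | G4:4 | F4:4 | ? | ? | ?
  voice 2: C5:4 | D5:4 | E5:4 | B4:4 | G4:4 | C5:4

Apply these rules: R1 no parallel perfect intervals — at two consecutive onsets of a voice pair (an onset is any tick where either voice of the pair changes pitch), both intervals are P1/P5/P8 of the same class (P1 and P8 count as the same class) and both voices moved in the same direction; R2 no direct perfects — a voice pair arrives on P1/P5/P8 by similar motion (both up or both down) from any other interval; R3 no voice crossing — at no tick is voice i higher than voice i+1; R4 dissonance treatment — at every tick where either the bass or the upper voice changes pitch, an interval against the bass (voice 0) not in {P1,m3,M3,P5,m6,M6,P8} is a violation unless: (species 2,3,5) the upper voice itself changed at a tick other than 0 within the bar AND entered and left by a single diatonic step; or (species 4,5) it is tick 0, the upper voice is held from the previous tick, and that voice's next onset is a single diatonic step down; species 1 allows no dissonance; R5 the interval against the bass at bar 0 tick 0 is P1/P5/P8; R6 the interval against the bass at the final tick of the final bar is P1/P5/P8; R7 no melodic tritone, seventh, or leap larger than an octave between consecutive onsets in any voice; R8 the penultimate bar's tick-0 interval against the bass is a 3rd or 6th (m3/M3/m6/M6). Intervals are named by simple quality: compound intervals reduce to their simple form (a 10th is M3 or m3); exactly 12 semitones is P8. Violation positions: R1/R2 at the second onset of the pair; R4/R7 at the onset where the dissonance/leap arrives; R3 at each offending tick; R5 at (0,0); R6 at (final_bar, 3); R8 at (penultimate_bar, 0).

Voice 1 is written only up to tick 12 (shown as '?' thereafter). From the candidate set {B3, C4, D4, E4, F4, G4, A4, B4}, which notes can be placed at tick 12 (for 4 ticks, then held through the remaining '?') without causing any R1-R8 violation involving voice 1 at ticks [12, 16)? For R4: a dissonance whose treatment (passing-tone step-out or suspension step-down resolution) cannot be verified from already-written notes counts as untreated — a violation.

{D4, G4}

B3: violates R2,R7
C4: violates R4
D4: legal
E4: violates R2,R4
F4: violates R4
G4: legal
A4: violates R4
B4: violates R7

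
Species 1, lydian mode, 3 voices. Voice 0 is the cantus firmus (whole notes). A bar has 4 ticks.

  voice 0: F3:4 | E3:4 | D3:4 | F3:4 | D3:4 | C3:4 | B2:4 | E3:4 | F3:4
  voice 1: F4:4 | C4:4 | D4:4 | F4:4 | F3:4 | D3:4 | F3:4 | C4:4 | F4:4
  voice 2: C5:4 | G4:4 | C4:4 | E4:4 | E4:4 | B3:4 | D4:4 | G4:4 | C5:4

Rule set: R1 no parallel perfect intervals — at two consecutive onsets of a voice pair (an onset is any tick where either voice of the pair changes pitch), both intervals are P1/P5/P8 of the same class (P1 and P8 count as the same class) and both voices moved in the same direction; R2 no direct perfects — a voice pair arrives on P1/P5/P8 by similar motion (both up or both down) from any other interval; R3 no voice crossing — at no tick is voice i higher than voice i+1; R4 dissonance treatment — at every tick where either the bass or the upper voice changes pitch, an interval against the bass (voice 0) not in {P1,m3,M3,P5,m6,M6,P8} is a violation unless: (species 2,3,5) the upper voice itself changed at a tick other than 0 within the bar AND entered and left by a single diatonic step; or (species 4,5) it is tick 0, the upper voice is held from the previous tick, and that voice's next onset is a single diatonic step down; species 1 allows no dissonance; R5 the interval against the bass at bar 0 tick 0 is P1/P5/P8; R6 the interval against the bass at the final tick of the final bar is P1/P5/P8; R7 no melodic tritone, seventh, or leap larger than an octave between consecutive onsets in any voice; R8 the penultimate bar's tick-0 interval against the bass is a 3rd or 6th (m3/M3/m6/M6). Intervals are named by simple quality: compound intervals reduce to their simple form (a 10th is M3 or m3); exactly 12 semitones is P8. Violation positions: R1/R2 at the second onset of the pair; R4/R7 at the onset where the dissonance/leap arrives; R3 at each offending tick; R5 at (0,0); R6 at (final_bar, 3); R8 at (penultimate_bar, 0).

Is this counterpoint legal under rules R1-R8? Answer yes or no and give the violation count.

No (20 violations)

bar 0: v0=F3 v1=F4 v2=C5 (P5)
bar 1: v0=E3 v1=C4 v2=G4 (m3)
bar 2: v0=D3 v1=D4 v2=C4 (m7)
bar 3: v0=F3 v1=F4 v2=E4 (M7)
bar 4: v0=D3 v1=F3 v2=E4 (M2)
bar 5: v0=C3 v1=D3 v2=B3 (M7)
bar 6: v0=B2 v1=F3 v2=D4 (m3)
bar 7: v0=E3 v1=C4 v2=G4 (m3)
bar 8: v0=F3 v1=F4 v2=C5 (P5)
  R1 @ bar1.0: F4/C5 P5 -> C4/G4 P5 similar
  R3 @ bar2.0: D4 above C4
  R4 @ bar2.0: D3/C4 m7 untreated
  R3 @ bar2.1: D4 above C4
  R3 @ bar2.2: D4 above C4
  R3 @ bar2.3: D4 above C4
  R1 @ bar3.0: D3/D4 P8 -> F3/F4 P8 similar
  R3 @ bar3.0: F4 above E4
  R4 @ bar3.0: F3/E4 M7 untreated
  R3 @ bar3.1: F4 above E4
  R3 @ bar3.2: F4 above E4
  R3 @ bar3.3: F4 above E4
  R4 @ bar4.0: D3/E4 M2 untreated
  R4 @ bar5.0: C3/D3 M2 untreated
  R4 @ bar5.0: C3/B3 M7 untreated
  R4 @ bar6.0: B2/F3 TT untreated
  R2 @ bar7.0: F3/D4 M6 -> C4/G4 P5 similar
  R1 @ bar8.0: C4/G4 P5 -> F4/C5 P5 similar
  R2 @ bar8.0: E3/C4 m6 -> F3/F4 P8 similar
  R2 @ bar8.0: E3/G4 m3 -> F3/C5 P5 similar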